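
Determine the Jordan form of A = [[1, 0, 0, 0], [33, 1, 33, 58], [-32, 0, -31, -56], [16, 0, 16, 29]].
The characteristic polynomial is det(xI - A) = (x - 1)^3(x + 3), so the eigenvalues are -3 (algebraic multiplicity 1), 1 (algebraic multiplicity 3).

For λ = -3: algebraic multiplicity 1 gives one 1×1 block.

For λ = 1: rank(A - I) = 2, rank((A - I)^2) = 1. The eigenspace has dimension 4 - 2 = 2, so there are 2 Jordan blocks; the rank sequence gives block sizes [2, 1].

Assembling the blocks gives the Jordan form J above.

J = [[-3, 0, 0, 0], [0, 1, 1, 0], [0, 0, 1, 0], [0, 0, 0, 1]]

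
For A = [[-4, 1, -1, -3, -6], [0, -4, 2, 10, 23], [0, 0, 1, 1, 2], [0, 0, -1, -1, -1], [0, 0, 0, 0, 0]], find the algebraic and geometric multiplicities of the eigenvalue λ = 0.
The characteristic polynomial is x^3(x + 4)^2, so the factor x appears with exponent 3: the algebraic multiplicity is 3.

rank(A) = 4, so the eigenspace has dimension 5 - 4 = 1: the geometric multiplicity is 1.

Since 1 < 3, A is not diagonalizable.

algebraic multiplicity 3, geometric multiplicity 1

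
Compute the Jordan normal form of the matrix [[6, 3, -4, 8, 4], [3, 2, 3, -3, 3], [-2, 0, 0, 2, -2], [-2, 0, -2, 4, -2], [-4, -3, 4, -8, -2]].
The characteristic polynomial is det(xI - A) = (x - 2)^5, so the eigenvalues are 2 (algebraic multiplicity 5).

For λ = 2: rank(A - 2I) = 2, rank((A - 2I)^2) = 1, rank((A - 2I)^3) = 0. The eigenspace has dimension 5 - 2 = 3, so there are 3 Jordan blocks; the rank sequence gives block sizes [3, 1, 1].

Assembling the blocks gives the Jordan form J above.

J = [[2, 1, 0, 0, 0], [0, 2, 1, 0, 0], [0, 0, 2, 0, 0], [0, 0, 0, 2, 0], [0, 0, 0, 0, 2]]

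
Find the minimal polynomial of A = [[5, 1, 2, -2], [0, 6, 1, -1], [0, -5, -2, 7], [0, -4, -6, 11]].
The characteristic polynomial factors as (x - 5)^4. The minimal polynomial is ∏(x - λ)^{k_λ} where k_λ is the size of the largest Jordan block at λ.

For λ = 5: rank(A - 5I) = 2, and the largest Jordan block has size 3 (the smallest k with rank((A - 5I)^k) = rank((A - 5I)^(k+1))).

So m_A(x) = (x - 5)^3.

m_A(x) = (x - 5)^3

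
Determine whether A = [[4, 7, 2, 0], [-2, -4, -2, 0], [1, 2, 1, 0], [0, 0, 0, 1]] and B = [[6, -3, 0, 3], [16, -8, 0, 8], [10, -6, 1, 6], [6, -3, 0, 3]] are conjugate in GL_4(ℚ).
Both have characteristic polynomial x^2(x - 1)^2, but the minimal polynomial of A is x^2(x - 1) while the minimal polynomial of B is x(x - 1). The minimal polynomial is a similarity invariant, so A and B are not similar.

No.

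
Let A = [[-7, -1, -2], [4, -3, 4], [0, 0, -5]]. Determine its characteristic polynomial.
xI - A = [[x + 7, 1, 2], [-4, x + 3, -4], [0, 0, x + 5]].

Expanding det(xI - A) along the first row:
det(xI - A) = + (x + 7)·det([[x + 3, -4], [0, x + 5]]) - (1)·det([[-4, -4], [0, x + 5]]) + (2)·det([[-4, x + 3], [0, 0]]).

Evaluating gives χ_A(x) = x^3 + 15x^2 + 75x + 125 = (x + 5)^3.

χ_A(x) = (x + 5)^3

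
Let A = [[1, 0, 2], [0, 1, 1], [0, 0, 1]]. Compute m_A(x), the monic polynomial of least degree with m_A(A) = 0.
The characteristic polynomial factors as (x - 1)^3. The minimal polynomial is ∏(x - λ)^{k_λ} where k_λ is the size of the largest Jordan block at λ.

For λ = 1: rank(A - I) = 1, and the largest Jordan block has size 2 (the smallest k with rank((A - I)^k) = rank((A - I)^(k+1))).

So m_A(x) = (x - 1)^2.

m_A(x) = (x - 1)^2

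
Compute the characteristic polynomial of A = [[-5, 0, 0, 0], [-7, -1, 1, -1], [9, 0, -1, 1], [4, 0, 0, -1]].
xI - A = [[x + 5, 0, 0, 0], [7, x + 1, -1, 1], [-9, 0, x + 1, -1], [-4, 0, 0, x + 1]].

Expanding det(xI - A) along the first row:
det(xI - A) = + (x + 5)·det([[x + 1, -1, 1], [0, x + 1, -1], [0, 0, x + 1]]) - (0)·det([[7, -1, 1], [-9, x + 1, -1], [-4, 0, x + 1]]) + (0)·det([[7, x + 1, 1], [-9, 0, -1], [-4, 0, x + 1]]) - (0)·det([[7, x + 1, -1], [-9, 0, x + 1], [-4, 0, 0]]).

Evaluating gives χ_A(x) = x^4 + 8x^3 + 18x^2 + 16x + 5 = (x + 1)^3(x + 5).

χ_A(x) = (x + 1)^3(x + 5)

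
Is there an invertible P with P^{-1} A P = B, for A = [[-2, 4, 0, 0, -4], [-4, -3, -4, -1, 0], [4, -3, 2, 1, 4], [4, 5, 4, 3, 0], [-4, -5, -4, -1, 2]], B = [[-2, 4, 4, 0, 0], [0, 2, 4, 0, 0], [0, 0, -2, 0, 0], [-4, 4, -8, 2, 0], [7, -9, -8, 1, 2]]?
Yes.

Two matrices over a field are similar if and only if they have the same invariant factors.

Both A and B have characteristic polynomial (x - 2)^3(x + 2)^2 and minimal polynomial (x - 2)^2(x + 2). Computing further, both have invariant factors (x - 2)(x + 2), (x - 2)^2(x + 2). Hence A and B are similar.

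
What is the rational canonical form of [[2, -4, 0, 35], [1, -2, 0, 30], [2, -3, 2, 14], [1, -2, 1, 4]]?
The invariant factors of A (the non-unit diagonal entries of the Smith normal form of xI - A over ℚ[x]) are (x^2 - 3x + 5)^2, each dividing the next. The characteristic polynomial is their product, (x^2 - 3x + 5)^2.

The rational canonical form is the block-diagonal matrix of companion matrices C(f_i):
R = [[0, 0, 0, -25], [1, 0, 0, 30], [0, 1, 0, -19], [0, 0, 1, 6]].

Note the characteristic polynomial does not split into linear factors over ℚ, so A has no Jordan form over ℚ; the rational canonical form exists over any field.

R = [[0, 0, 0, -25], [1, 0, 0, 30], [0, 1, 0, -19], [0, 0, 1, 6]]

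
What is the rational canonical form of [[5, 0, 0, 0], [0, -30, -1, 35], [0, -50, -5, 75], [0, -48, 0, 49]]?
The invariant factors of A (the non-unit diagonal entries of the Smith normal form of xI - A over ℚ[x]) are x - 5, (x - 5)^2(x - 4), each dividing the next. The characteristic polynomial is their product, (x - 5)^3(x - 4).

The rational canonical form is the block-diagonal matrix of companion matrices C(f_i):
R = [[5, 0, 0, 0], [0, 0, 0, 100], [0, 1, 0, -65], [0, 0, 1, 14]].

R = [[5, 0, 0, 0], [0, 0, 0, 100], [0, 1, 0, -65], [0, 0, 1, 14]]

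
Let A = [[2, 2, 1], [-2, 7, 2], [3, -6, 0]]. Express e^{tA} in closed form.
e^{tA} = [[(1 - t)*e^{3*t}, 2*t*e^{3*t}, t*e^{3*t}], [-2*t*e^{3*t}, (4*t + 1)*e^{3*t}, 2*t*e^{3*t}], [3*t*e^{3*t}, -6*t*e^{3*t}, (1 - 3*t)*e^{3*t}]]

A has Jordan form J = [[3, 1, 0], [0, 3, 0], [0, 0, 3]] with A = PJP^{-1}, so e^{tA} = P e^{tJ} P^{-1}.

For a Jordan block J_k(λ), e^{tJ_k(λ)} = e^{λt} · (I + tN + t^2 N^2/2! + ... + t^{k-1} N^{k-1}/(k-1)!) where N is the nilpotent superdiagonal part.

Assembling the blocks and conjugating back gives the entries of e^{tA} as shown above.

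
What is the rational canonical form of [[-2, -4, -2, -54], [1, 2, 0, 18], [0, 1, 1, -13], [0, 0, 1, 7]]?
The invariant factors of A (the non-unit diagonal entries of the Smith normal form of xI - A over ℚ[x]) are (x^2 - 4x + 2)^2, each dividing the next. The characteristic polynomial is their product, (x^2 - 4x + 2)^2.

The rational canonical form is the block-diagonal matrix of companion matrices C(f_i):
R = [[0, 0, 0, -4], [1, 0, 0, 16], [0, 1, 0, -20], [0, 0, 1, 8]].

Note the characteristic polynomial does not split into linear factors over ℚ, so A has no Jordan form over ℚ; the rational canonical form exists over any field.

R = [[0, 0, 0, -4], [1, 0, 0, 16], [0, 1, 0, -20], [0, 0, 1, 8]]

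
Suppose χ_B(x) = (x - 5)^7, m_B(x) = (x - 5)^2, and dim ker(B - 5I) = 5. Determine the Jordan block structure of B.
λ = 5: algebraic multiplicity 7 (exponent in χ_B), largest block size 2 (exponent in m_B), 5 blocks (geometric multiplicity). These force block sizes [2, 2, 1, 1, 1].

Jordan blocks: (5, 2), (5, 2), (5, 1), (5, 1), (5, 1)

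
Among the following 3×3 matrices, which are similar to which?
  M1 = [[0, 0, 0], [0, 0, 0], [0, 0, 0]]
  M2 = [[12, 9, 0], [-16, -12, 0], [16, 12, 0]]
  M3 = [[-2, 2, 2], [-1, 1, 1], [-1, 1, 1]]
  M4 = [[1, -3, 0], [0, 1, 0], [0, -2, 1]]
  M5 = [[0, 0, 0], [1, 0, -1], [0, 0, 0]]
3 classes: {M1}, {M2, M3, M5}, {M4}

Characteristic polynomials: χ_{M1} = x^3, χ_{M2} = x^3, χ_{M3} = x^3, χ_{M4} = (x - 1)^3, χ_{M5} = x^3.

{M1}: invariant factors x, x, x.

{M2, M3, M5}: invariant factors x, x^2.

{M4}: invariant factors x - 1, (x - 1)^2.

Matrices are similar if and only if their invariant-factor lists agree; the partition into similarity classes is {M1}, {M2, M3, M5}, {M4}.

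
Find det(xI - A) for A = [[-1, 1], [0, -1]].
xI - A = [[x + 1, -1], [0, x + 1]].

Expanding det(xI - A) along the first row:
det(xI - A) = + (x + 1)·det([[x + 1]]) - (-1)·det([[0]]).

Evaluating gives χ_A(x) = x^2 + 2x + 1 = (x + 1)^2.

χ_A(x) = (x + 1)^2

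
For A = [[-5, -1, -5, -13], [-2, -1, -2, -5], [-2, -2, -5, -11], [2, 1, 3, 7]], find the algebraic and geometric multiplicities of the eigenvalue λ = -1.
The characteristic polynomial is (x + 1)^4, so the factor x + 1 appears with exponent 4: the algebraic multiplicity is 4.

rank(A + I) = 2, so the eigenspace has dimension 4 - 2 = 2: the geometric multiplicity is 2.

Since 2 < 4, A is not diagonalizable.

algebraic multiplicity 4, geometric multiplicity 2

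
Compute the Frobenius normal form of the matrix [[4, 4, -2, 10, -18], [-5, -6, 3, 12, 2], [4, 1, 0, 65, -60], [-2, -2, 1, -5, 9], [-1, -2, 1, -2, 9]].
R = [[0, 0, 0, 0, 0], [1, 0, 0, 0, -25], [0, 1, 0, 0, -10], [0, 0, 1, 0, 9], [0, 0, 0, 1, 2]]

The invariant factors of A (the non-unit diagonal entries of the Smith normal form of xI - A over ℚ[x]) are x(x^2 - x - 5)^2, each dividing the next. The characteristic polynomial is their product, x(x^2 - x - 5)^2.

The rational canonical form is the block-diagonal matrix of companion matrices C(f_i):
R = [[0, 0, 0, 0, 0], [1, 0, 0, 0, -25], [0, 1, 0, 0, -10], [0, 0, 1, 0, 9], [0, 0, 0, 1, 2]].

Note the characteristic polynomial does not split into linear factors over ℚ, so A has no Jordan form over ℚ; the rational canonical form exists over any field.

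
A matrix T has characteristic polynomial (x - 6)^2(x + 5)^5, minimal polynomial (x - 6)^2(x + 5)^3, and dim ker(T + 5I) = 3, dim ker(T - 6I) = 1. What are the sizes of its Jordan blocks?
Jordan blocks: (-5, 3), (-5, 1), (-5, 1), (6, 2)

λ = -5: algebraic multiplicity 5 (exponent in χ_T), largest block size 3 (exponent in m_T), 3 blocks (geometric multiplicity). These force block sizes [3, 1, 1].
λ = 6: algebraic multiplicity 2 (exponent in χ_T), largest block size 2 (exponent in m_T), 1 block (geometric multiplicity). This forces block sizes [2].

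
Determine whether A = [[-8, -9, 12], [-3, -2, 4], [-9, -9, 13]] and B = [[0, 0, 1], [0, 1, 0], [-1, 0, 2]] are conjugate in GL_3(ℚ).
Yes.

Two matrices over a field are similar if and only if they have the same invariant factors.

Both A and B have characteristic polynomial (x - 1)^3 and minimal polynomial (x - 1)^2. Computing further, both have invariant factors x - 1, (x - 1)^2. Hence A and B are similar.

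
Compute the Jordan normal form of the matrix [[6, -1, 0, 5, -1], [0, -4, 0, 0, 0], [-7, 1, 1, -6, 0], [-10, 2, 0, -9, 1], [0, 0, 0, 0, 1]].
The characteristic polynomial is det(xI - A) = (x - 1)^3(x + 4)^2, so the eigenvalues are -4 (algebraic multiplicity 2), 1 (algebraic multiplicity 3).

For λ = -4: rank(A + 4I) = 4, rank((A + 4I)^2) = 3. The eigenspace has dimension 5 - 4 = 1, so there is 1 Jordan block; the rank sequence gives block sizes [2].

For λ = 1: rank(A - I) = 4, rank((A - I)^2) = 3, rank((A - I)^3) = 2. The eigenspace has dimension 5 - 4 = 1, so there is 1 Jordan block; the rank sequence gives block sizes [3].

Assembling the blocks gives the Jordan form J above.

J = [[-4, 1, 0, 0, 0], [0, -4, 0, 0, 0], [0, 0, 1, 1, 0], [0, 0, 0, 1, 1], [0, 0, 0, 0, 1]]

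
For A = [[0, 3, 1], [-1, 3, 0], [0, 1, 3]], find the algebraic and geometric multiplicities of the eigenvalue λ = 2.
algebraic multiplicity 3, geometric multiplicity 1

The characteristic polynomial is (x - 2)^3, so the factor x - 2 appears with exponent 3: the algebraic multiplicity is 3.

rank(A - 2I) = 2, so the eigenspace has dimension 3 - 2 = 1: the geometric multiplicity is 1.

Since 1 < 3, A is not diagonalizable.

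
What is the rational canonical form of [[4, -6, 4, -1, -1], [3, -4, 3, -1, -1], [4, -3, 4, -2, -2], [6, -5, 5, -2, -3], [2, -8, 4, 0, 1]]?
The invariant factors of A (the non-unit diagonal entries of the Smith normal form of xI - A over ℚ[x]) are x - 1, (x - 1)^3(x + 1), each dividing the next. The characteristic polynomial is their product, (x - 1)^4(x + 1).

The rational canonical form is the block-diagonal matrix of companion matrices C(f_i):
R = [[1, 0, 0, 0, 0], [0, 0, 0, 0, 1], [0, 1, 0, 0, -2], [0, 0, 1, 0, 0], [0, 0, 0, 1, 2]].

R = [[1, 0, 0, 0, 0], [0, 0, 0, 0, 1], [0, 1, 0, 0, -2], [0, 0, 1, 0, 0], [0, 0, 0, 1, 2]]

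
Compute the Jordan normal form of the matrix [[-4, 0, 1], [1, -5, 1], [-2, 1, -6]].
J = [[-5, 1, 0], [0, -5, 1], [0, 0, -5]]

The characteristic polynomial is det(xI - A) = (x + 5)^3, so the eigenvalues are -5 (algebraic multiplicity 3).

For λ = -5: rank(A + 5I) = 2, rank((A + 5I)^2) = 1, rank((A + 5I)^3) = 0. The eigenspace has dimension 3 - 2 = 1, so there is 1 Jordan block; the rank sequence gives block sizes [3].

Assembling the blocks gives the Jordan form J above.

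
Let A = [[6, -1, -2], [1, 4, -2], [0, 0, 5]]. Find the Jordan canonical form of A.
J = [[5, 1, 0], [0, 5, 0], [0, 0, 5]]

The characteristic polynomial is det(xI - A) = (x - 5)^3, so the eigenvalues are 5 (algebraic multiplicity 3).

For λ = 5: rank(A - 5I) = 1, rank((A - 5I)^2) = 0. The eigenspace has dimension 3 - 1 = 2, so there are 2 Jordan blocks; the rank sequence gives block sizes [2, 1].

Assembling the blocks gives the Jordan form J above.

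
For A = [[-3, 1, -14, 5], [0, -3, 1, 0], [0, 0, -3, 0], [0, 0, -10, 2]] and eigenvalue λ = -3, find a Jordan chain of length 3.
v_1 = [[-2, 2, 1, 2]]^T, v_2 = [[-2, 1, 0, 0]]^T, v_3 = [[1, 0, 0, 0]]^T

We seek v_1 ∈ ker((A + 3I)^3) \ ker((A + 3I)^2), then set v_{i+1} = (A + 3I) v_i.

One such chain is v_1 = [[-2, 2, 1, 2]]^T, v_2 = [[-2, 1, 0, 0]]^T, v_3 = [[1, 0, 0, 0]]^T. Check: (A + 3I) v_3 = [[0, 0, 0, 0]]^T = 0.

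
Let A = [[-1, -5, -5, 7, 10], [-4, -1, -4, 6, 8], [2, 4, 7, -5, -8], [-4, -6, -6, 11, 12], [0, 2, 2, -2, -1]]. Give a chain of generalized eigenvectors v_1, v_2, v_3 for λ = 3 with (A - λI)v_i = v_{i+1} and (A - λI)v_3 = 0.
We seek v_1 ∈ ker((A - 3I)^3) \ ker((A - 3I)^2), then set v_{i+1} = (A - 3I) v_i.

One such chain is v_1 = [[1, 2, -1, 1, 0]]^T, v_2 = [[-2, -2, 1, -2, 0]]^T, v_3 = [[-1, 0, 2, -2, 2]]^T. Check: (A - 3I) v_3 = [[0, 0, 0, 0, 0]]^T = 0.

v_1 = [[1, 2, -1, 1, 0]]^T, v_2 = [[-2, -2, 1, -2, 0]]^T, v_3 = [[-1, 0, 2, -2, 2]]^T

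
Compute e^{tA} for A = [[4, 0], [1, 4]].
e^{tA} = [[e^{4*t}, 0], [t*e^{4*t}, e^{4*t}]]

A has Jordan form J = [[4, 1], [0, 4]] with A = PJP^{-1}, so e^{tA} = P e^{tJ} P^{-1}.

For a Jordan block J_k(λ), e^{tJ_k(λ)} = e^{λt} · (I + tN + t^2 N^2/2! + ... + t^{k-1} N^{k-1}/(k-1)!) where N is the nilpotent superdiagonal part.

Assembling the blocks and conjugating back gives the entries of e^{tA} as shown above.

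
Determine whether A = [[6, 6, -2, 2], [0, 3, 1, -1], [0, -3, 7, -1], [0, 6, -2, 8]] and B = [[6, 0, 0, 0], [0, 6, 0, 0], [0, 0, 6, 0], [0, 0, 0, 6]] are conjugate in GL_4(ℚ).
Both have characteristic polynomial (x - 6)^4, but the minimal polynomial of A is (x - 6)^2 while the minimal polynomial of B is x - 6. The minimal polynomial is a similarity invariant, so A and B are not similar.

No.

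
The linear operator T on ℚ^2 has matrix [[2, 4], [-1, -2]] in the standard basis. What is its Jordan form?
J = [[0, 1], [0, 0]]

The characteristic polynomial is det(xI - A) = x^2, so the eigenvalues are 0 (algebraic multiplicity 2).

For λ = 0: rank(A) = 1, rank(A^2) = 0. The eigenspace has dimension 2 - 1 = 1, so there is 1 Jordan block; the rank sequence gives block sizes [2].

Assembling the blocks gives the Jordan form J above.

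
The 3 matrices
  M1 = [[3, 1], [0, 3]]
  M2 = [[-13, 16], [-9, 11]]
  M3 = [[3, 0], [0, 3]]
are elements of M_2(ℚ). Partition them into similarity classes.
3 classes: {M1}, {M2}, {M3}

Characteristic polynomials: χ_{M1} = (x - 3)^2, χ_{M2} = (x + 1)^2, χ_{M3} = (x - 3)^2.

{M1}: invariant factors (x - 3)^2.

{M2}: invariant factors (x + 1)^2.

{M3}: invariant factors x - 3, x - 3.

Matrices are similar if and only if their invariant-factor lists agree; the partition into similarity classes is {M1}, {M2}, {M3}.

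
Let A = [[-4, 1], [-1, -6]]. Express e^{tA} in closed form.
A has Jordan form J = [[-5, 1], [0, -5]] with A = PJP^{-1}, so e^{tA} = P e^{tJ} P^{-1}.

For a Jordan block J_k(λ), e^{tJ_k(λ)} = e^{λt} · (I + tN + t^2 N^2/2! + ... + t^{k-1} N^{k-1}/(k-1)!) where N is the nilpotent superdiagonal part.

Assembling the blocks and conjugating back gives the entries of e^{tA} as shown above.

e^{tA} = [[(t + 1)*e^{-5*t}, t*e^{-5*t}], [-t*e^{-5*t}, (1 - t)*e^{-5*t}]]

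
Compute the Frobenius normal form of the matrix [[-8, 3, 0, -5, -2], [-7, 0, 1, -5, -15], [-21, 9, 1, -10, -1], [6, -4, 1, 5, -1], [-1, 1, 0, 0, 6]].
The invariant factors of A (the non-unit diagonal entries of the Smith normal form of xI - A over ℚ[x]) are x^2 - 5, (x - 4)(x^2 - 5), each dividing the next. The characteristic polynomial is their product, (x - 4)(x^2 - 5)^2.

The rational canonical form is the block-diagonal matrix of companion matrices C(f_i):
R = [[0, 5, 0, 0, 0], [1, 0, 0, 0, 0], [0, 0, 0, 0, -20], [0, 0, 1, 0, 5], [0, 0, 0, 1, 4]].

Note the characteristic polynomial does not split into linear factors over ℚ, so A has no Jordan form over ℚ; the rational canonical form exists over any field.

R = [[0, 5, 0, 0, 0], [1, 0, 0, 0, 0], [0, 0, 0, 0, -20], [0, 0, 1, 0, 5], [0, 0, 0, 1, 4]]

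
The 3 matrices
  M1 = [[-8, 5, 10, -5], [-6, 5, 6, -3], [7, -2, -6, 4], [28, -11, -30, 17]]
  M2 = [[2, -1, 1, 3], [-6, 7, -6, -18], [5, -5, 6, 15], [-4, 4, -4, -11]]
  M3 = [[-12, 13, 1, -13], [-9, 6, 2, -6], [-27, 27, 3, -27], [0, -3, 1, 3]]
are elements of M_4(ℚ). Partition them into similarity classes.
Characteristic polynomials: χ_{M1} = (x - 2)^4, χ_{M2} = (x - 1)^4, χ_{M3} = x^4.

{M1}: invariant factors x - 2, (x - 2)^3.

{M2}: invariant factors x - 1, x - 1, (x - 1)^2.

{M3}: invariant factors x, x^3.

Matrices are similar if and only if their invariant-factor lists agree; the partition into similarity classes is {M1}, {M2}, {M3}.

3 classes: {M1}, {M2}, {M3}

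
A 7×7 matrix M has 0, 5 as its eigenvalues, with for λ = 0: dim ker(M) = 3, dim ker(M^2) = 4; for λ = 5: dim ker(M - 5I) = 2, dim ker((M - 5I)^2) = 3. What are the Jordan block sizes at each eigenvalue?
λ = 0: successive nullity increments [3, 1] count blocks of size ≥ k; block sizes are [2, 1, 1].
λ = 5: successive nullity increments [2, 1] count blocks of size ≥ k; block sizes are [2, 1].

Jordan blocks: (0, 2), (0, 1), (0, 1), (5, 2), (5, 1)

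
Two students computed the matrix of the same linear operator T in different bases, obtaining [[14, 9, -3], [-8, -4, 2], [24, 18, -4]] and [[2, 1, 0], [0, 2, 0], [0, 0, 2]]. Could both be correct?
Yes.

Two matrices over a field are similar if and only if they have the same invariant factors.

Both A and B have characteristic polynomial (x - 2)^3 and minimal polynomial (x - 2)^2. Computing further, both have invariant factors x - 2, (x - 2)^2. Hence A and B are similar.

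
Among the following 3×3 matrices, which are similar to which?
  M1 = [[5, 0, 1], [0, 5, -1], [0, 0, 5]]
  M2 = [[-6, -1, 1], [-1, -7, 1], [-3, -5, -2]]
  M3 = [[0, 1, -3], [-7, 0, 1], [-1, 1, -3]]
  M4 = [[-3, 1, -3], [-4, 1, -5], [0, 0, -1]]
Characteristic polynomials: χ_{M1} = (x - 5)^3, χ_{M2} = (x + 5)^3, χ_{M3} = (x + 1)^3, χ_{M4} = (x + 1)^3.

{M1}: invariant factors x - 5, (x - 5)^2.

{M2}: invariant factors (x + 5)^3.

{M3, M4}: invariant factors (x + 1)^3.

Matrices are similar if and only if their invariant-factor lists agree; the partition into similarity classes is {M1}, {M2}, {M3, M4}.

3 classes: {M1}, {M2}, {M3, M4}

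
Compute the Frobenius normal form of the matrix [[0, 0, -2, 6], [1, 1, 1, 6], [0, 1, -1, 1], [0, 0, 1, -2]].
R = [[0, 0, 0, 2], [1, 0, 0, 7], [0, 1, 0, 3], [0, 0, 1, -2]]

The invariant factors of A (the non-unit diagonal entries of the Smith normal form of xI - A over ℚ[x]) are (x + 2)(x^3 - 3x - 1), each dividing the next. The characteristic polynomial is their product, (x + 2)(x^3 - 3x - 1).

The rational canonical form is the block-diagonal matrix of companion matrices C(f_i):
R = [[0, 0, 0, 2], [1, 0, 0, 7], [0, 1, 0, 3], [0, 0, 1, -2]].

Note the characteristic polynomial does not split into linear factors over ℚ, so A has no Jordan form over ℚ; the rational canonical form exists over any field.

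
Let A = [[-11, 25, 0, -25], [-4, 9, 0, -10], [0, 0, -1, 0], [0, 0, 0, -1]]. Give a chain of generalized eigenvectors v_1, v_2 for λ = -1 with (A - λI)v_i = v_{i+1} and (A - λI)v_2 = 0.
We seek v_1 ∈ ker((A + I)^2) \ ker(A + I), then set v_{i+1} = (A + I) v_i.

One such chain is v_1 = [[2, 1, 0, 0]]^T, v_2 = [[5, 2, 0, 0]]^T. Check: (A + I) v_2 = [[0, 0, 0, 0]]^T = 0.

v_1 = [[2, 1, 0, 0]]^T, v_2 = [[5, 2, 0, 0]]^T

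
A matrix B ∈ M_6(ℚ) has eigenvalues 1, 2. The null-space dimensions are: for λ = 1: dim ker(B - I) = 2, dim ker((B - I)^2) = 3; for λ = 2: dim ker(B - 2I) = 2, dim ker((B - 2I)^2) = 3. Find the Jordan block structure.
λ = 1: successive nullity increments [2, 1] count blocks of size ≥ k; block sizes are [2, 1].
λ = 2: successive nullity increments [2, 1] count blocks of size ≥ k; block sizes are [2, 1].

Jordan blocks: (1, 2), (1, 1), (2, 2), (2, 1)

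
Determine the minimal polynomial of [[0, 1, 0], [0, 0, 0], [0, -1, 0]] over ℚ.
m_A(x) = x^2

The characteristic polynomial factors as x^3. The minimal polynomial is ∏(x - λ)^{k_λ} where k_λ is the size of the largest Jordan block at λ.

For λ = 0: rank(A) = 1, and the largest Jordan block has size 2 (the smallest k with rank(A^k) = rank(A^(k+1))).

So m_A(x) = x^2.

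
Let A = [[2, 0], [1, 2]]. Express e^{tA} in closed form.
e^{tA} = [[e^{2*t}, 0], [t*e^{2*t}, e^{2*t}]]

A has Jordan form J = [[2, 1], [0, 2]] with A = PJP^{-1}, so e^{tA} = P e^{tJ} P^{-1}.

For a Jordan block J_k(λ), e^{tJ_k(λ)} = e^{λt} · (I + tN + t^2 N^2/2! + ... + t^{k-1} N^{k-1}/(k-1)!) where N is the nilpotent superdiagonal part.

Assembling the blocks and conjugating back gives the entries of e^{tA} as shown above.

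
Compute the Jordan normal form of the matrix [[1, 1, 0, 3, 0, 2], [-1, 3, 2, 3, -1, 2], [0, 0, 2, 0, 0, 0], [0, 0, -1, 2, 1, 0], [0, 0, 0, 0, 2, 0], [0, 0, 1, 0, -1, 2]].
The characteristic polynomial is det(xI - A) = (x - 2)^6, so the eigenvalues are 2 (algebraic multiplicity 6).

For λ = 2: rank(A - 2I) = 3, rank((A - 2I)^2) = 1, rank((A - 2I)^3) = 0. The eigenspace has dimension 6 - 3 = 3, so there are 3 Jordan blocks; the rank sequence gives block sizes [3, 2, 1].

Assembling the blocks gives the Jordan form J above.

J = [[2, 1, 0, 0, 0, 0], [0, 2, 1, 0, 0, 0], [0, 0, 2, 0, 0, 0], [0, 0, 0, 2, 1, 0], [0, 0, 0, 0, 2, 0], [0, 0, 0, 0, 0, 2]]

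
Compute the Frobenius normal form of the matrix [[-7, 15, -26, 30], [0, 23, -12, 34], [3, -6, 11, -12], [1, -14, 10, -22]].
R = [[0, 0, 0, -6], [1, 0, 0, -5], [0, 1, 0, 7], [0, 0, 1, 5]]

The invariant factors of A (the non-unit diagonal entries of the Smith normal form of xI - A over ℚ[x]) are (x - 6)(x - 1)(x + 1)^2, each dividing the next. The characteristic polynomial is their product, (x - 6)(x - 1)(x + 1)^2.

The rational canonical form is the block-diagonal matrix of companion matrices C(f_i):
R = [[0, 0, 0, -6], [1, 0, 0, -5], [0, 1, 0, 7], [0, 0, 1, 5]].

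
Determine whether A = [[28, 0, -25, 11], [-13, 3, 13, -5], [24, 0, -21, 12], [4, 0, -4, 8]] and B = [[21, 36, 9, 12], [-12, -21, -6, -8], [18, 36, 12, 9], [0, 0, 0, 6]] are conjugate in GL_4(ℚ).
Yes.

Two matrices over a field are similar if and only if they have the same invariant factors.

Both A and B have characteristic polynomial (x - 6)^2(x - 3)^2 and minimal polynomial (x - 6)^2(x - 3). Computing further, both have invariant factors x - 3, (x - 6)^2(x - 3). Hence A and B are similar.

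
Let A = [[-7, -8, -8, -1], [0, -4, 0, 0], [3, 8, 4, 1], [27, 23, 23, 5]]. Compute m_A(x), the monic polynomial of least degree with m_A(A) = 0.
The characteristic polynomial factors as (x - 3)^2(x + 4)^2. The minimal polynomial is ∏(x - λ)^{k_λ} where k_λ is the size of the largest Jordan block at λ.

For λ = -4: rank(A + 4I) = 2, and the largest Jordan block has size 1 (the smallest k with rank((A + 4I)^k) = rank((A + 4I)^(k+1))).
For λ = 3: rank(A - 3I) = 3, and the largest Jordan block has size 2 (the smallest k with rank((A - 3I)^k) = rank((A - 3I)^(k+1))).

So m_A(x) = (x - 3)^2(x + 4).

m_A(x) = (x - 3)^2(x + 4)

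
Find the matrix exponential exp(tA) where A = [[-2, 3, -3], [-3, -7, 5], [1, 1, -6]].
A has Jordan form J = [[-5, 1, 0], [0, -5, 1], [0, 0, -5]] with A = PJP^{-1}, so e^{tA} = P e^{tJ} P^{-1}.

For a Jordan block J_k(λ), e^{tJ_k(λ)} = e^{λt} · (I + tN + t^2 N^2/2! + ... + t^{k-1} N^{k-1}/(k-1)!) where N is the nilpotent superdiagonal part.

Assembling the blocks and conjugating back gives the entries of e^{tA} as shown above.

e^{tA} = [[(-3*t^2 + 6*t + 2)*e^{-5*t}/2, 3*t*e^{-5*t}, 3*t*(3*t - 2)*e^{-5*t}/2], [t*(t - 3)*e^{-5*t}, (1 - 2*t)*e^{-5*t}, t*(5 - 3*t)*e^{-5*t}], [t*(2 - t)*e^{-5*t}/2, t*e^{-5*t}, (3*t^2/2 - t + 1)*e^{-5*t}]]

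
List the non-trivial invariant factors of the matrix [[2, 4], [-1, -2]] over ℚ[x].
The Jordan structure of A has elementary divisors x^2. Arranging the block sizes at each eigenvalue in decreasing order and taking row products gives the invariant factors.

Invariant factors (smallest first, each dividing the next): x^2.

Check: the last factor x^2 is the minimal polynomial, and the product x^2 is the characteristic polynomial.

x^2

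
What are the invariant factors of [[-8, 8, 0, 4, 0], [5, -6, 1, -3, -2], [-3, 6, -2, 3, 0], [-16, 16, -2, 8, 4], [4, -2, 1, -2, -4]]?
The Jordan structure of A has elementary divisors (x + 4), (x + 2)^3, (x + 2). Arranging the block sizes at each eigenvalue in decreasing order and taking row products gives the invariant factors.

Invariant factors (smallest first, each dividing the next): x + 2, (x + 2)^3(x + 4).

Check: the last factor (x + 2)^3(x + 4) is the minimal polynomial, and the product (x + 2)^4(x + 4) is the characteristic polynomial.

x + 2, (x + 2)^3(x + 4)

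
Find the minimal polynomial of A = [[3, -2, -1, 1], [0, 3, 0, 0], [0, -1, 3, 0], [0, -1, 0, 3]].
m_A(x) = (x - 3)^2

The characteristic polynomial factors as (x - 3)^4. The minimal polynomial is ∏(x - λ)^{k_λ} where k_λ is the size of the largest Jordan block at λ.

For λ = 3: rank(A - 3I) = 2, and the largest Jordan block has size 2 (the smallest k with rank((A - 3I)^k) = rank((A - 3I)^(k+1))).

So m_A(x) = (x - 3)^2.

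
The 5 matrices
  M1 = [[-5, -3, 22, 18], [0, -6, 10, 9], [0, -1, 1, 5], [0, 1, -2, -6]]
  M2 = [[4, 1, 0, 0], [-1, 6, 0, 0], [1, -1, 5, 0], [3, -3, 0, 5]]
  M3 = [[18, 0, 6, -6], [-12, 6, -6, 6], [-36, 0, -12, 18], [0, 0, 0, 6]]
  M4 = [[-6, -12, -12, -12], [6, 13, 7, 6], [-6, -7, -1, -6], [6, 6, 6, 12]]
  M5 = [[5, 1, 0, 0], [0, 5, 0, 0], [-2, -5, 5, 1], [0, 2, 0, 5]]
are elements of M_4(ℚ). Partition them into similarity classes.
5 classes: {M1}, {M2}, {M3}, {M4}, {M5}

Characteristic polynomials: χ_{M1} = (x + 1)(x + 5)^3, χ_{M2} = (x - 5)^4, χ_{M3} = x(x - 6)^3, χ_{M4} = x(x - 6)^3, χ_{M5} = (x - 5)^4.

{M1}: invariant factors (x + 1)(x + 5)^3.

{M2}: invariant factors x - 5, x - 5, (x - 5)^2.

{M3}: invariant factors x - 6, x - 6, x(x - 6).

{M4}: invariant factors x - 6, x(x - 6)^2.

{M5}: invariant factors (x - 5)^2, (x - 5)^2.

Matrices are similar if and only if their invariant-factor lists agree; the partition into similarity classes is {M1}, {M2}, {M3}, {M4}, {M5}.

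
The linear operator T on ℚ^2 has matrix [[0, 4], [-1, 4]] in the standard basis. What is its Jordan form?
J = [[2, 1], [0, 2]]

The characteristic polynomial is det(xI - A) = (x - 2)^2, so the eigenvalues are 2 (algebraic multiplicity 2).

For λ = 2: rank(A - 2I) = 1, rank((A - 2I)^2) = 0. The eigenspace has dimension 2 - 1 = 1, so there is 1 Jordan block; the rank sequence gives block sizes [2].

Assembling the blocks gives the Jordan form J above.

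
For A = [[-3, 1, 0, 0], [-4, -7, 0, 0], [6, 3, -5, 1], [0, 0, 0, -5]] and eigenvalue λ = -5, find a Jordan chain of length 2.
v_1 = [[0, 1, -1, 0]]^T, v_2 = [[1, -2, 3, 0]]^T

We seek v_1 ∈ ker((A + 5I)^2) \ ker(A + 5I), then set v_{i+1} = (A + 5I) v_i.

One such chain is v_1 = [[0, 1, -1, 0]]^T, v_2 = [[1, -2, 3, 0]]^T. Check: (A + 5I) v_2 = [[0, 0, 0, 0]]^T = 0.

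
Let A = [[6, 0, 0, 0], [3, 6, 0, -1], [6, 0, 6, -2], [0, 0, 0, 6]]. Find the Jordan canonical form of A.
J = [[6, 1, 0, 0], [0, 6, 0, 0], [0, 0, 6, 0], [0, 0, 0, 6]]

The characteristic polynomial is det(xI - A) = (x - 6)^4, so the eigenvalues are 6 (algebraic multiplicity 4).

For λ = 6: rank(A - 6I) = 1, rank((A - 6I)^2) = 0. The eigenspace has dimension 4 - 1 = 3, so there are 3 Jordan blocks; the rank sequence gives block sizes [2, 1, 1].

Assembling the blocks gives the Jordan form J above.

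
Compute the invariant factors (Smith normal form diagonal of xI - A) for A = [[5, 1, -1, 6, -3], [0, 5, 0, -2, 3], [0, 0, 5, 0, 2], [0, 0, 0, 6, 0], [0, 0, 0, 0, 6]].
The Jordan structure of A has elementary divisors (x - 5)^2, (x - 5), (x - 6), (x - 6). Arranging the block sizes at each eigenvalue in decreasing order and taking row products gives the invariant factors.

Invariant factors (smallest first, each dividing the next): (x - 6)(x - 5), (x - 6)(x - 5)^2.

Check: the last factor (x - 6)(x - 5)^2 is the minimal polynomial, and the product (x - 6)^2(x - 5)^3 is the characteristic polynomial.

(x - 6)(x - 5), (x - 6)(x - 5)^2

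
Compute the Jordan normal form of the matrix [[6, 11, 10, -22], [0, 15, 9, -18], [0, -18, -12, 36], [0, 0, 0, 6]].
The characteristic polynomial is det(xI - A) = (x - 6)^3(x + 3), so the eigenvalues are -3 (algebraic multiplicity 1), 6 (algebraic multiplicity 3).

For λ = -3: algebraic multiplicity 1 gives one 1×1 block.

For λ = 6: rank(A - 6I) = 2, rank((A - 6I)^2) = 1. The eigenspace has dimension 4 - 2 = 2, so there are 2 Jordan blocks; the rank sequence gives block sizes [2, 1].

Assembling the blocks gives the Jordan form J above.

J = [[-3, 0, 0, 0], [0, 6, 1, 0], [0, 0, 6, 0], [0, 0, 0, 6]]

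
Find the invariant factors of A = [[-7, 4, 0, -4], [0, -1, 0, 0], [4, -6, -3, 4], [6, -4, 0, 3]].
(x + 1)(x + 3), (x + 1)(x + 3)

The Jordan structure of A has elementary divisors (x + 3), (x + 3), (x + 1), (x + 1). Arranging the block sizes at each eigenvalue in decreasing order and taking row products gives the invariant factors.

Invariant factors (smallest first, each dividing the next): (x + 1)(x + 3), (x + 1)(x + 3).

Check: the last factor (x + 1)(x + 3) is the minimal polynomial, and the product (x + 1)^2(x + 3)^2 is the characteristic polynomial.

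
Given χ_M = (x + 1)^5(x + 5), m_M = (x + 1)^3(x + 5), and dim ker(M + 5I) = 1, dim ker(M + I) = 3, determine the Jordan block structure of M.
λ = -5: algebraic multiplicity 1 (exponent in χ_M), largest block size 1 (exponent in m_M), 1 block (geometric multiplicity). This forces block sizes [1].
λ = -1: algebraic multiplicity 5 (exponent in χ_M), largest block size 3 (exponent in m_M), 3 blocks (geometric multiplicity). These force block sizes [3, 1, 1].

Jordan blocks: (-5, 1), (-1, 3), (-1, 1), (-1, 1)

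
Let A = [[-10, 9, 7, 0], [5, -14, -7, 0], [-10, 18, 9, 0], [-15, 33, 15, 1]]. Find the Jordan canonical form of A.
J = [[-5, 1, 0, 0], [0, -5, 0, 0], [0, 0, -5, 0], [0, 0, 0, 1]]

The characteristic polynomial is det(xI - A) = (x - 1)(x + 5)^3, so the eigenvalues are -5 (algebraic multiplicity 3), 1 (algebraic multiplicity 1).

For λ = -5: rank(A + 5I) = 2, rank((A + 5I)^2) = 1. The eigenspace has dimension 4 - 2 = 2, so there are 2 Jordan blocks; the rank sequence gives block sizes [2, 1].

For λ = 1: algebraic multiplicity 1 gives one 1×1 block.

Assembling the blocks gives the Jordan form J above.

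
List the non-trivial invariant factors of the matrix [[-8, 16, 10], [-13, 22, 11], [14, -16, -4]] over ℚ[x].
The Jordan structure of A has elementary divisors (x + 2), (x - 6)^2. Arranging the block sizes at each eigenvalue in decreasing order and taking row products gives the invariant factors.

Invariant factors (smallest first, each dividing the next): (x - 6)^2(x + 2).

Check: the last factor (x - 6)^2(x + 2) is the minimal polynomial, and the product (x - 6)^2(x + 2) is the characteristic polynomial.

(x - 6)^2(x + 2)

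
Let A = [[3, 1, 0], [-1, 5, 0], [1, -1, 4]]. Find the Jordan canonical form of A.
J = [[4, 1, 0], [0, 4, 0], [0, 0, 4]]

The characteristic polynomial is det(xI - A) = (x - 4)^3, so the eigenvalues are 4 (algebraic multiplicity 3).

For λ = 4: rank(A - 4I) = 1, rank((A - 4I)^2) = 0. The eigenspace has dimension 3 - 1 = 2, so there are 2 Jordan blocks; the rank sequence gives block sizes [2, 1].

Assembling the blocks gives the Jordan form J above.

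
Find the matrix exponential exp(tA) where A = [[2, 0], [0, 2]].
e^{tA} = [[e^{2*t}, 0], [0, e^{2*t}]]

A has Jordan form J = [[2, 0], [0, 2]] with A = PJP^{-1}, so e^{tA} = P e^{tJ} P^{-1}.

For a Jordan block J_k(λ), e^{tJ_k(λ)} = e^{λt} · (I + tN + t^2 N^2/2! + ... + t^{k-1} N^{k-1}/(k-1)!) where N is the nilpotent superdiagonal part.

Assembling the blocks and conjugating back gives the entries of e^{tA} as shown above.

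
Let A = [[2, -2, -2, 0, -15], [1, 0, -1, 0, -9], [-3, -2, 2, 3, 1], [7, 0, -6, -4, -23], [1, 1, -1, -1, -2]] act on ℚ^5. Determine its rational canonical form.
R = [[0, 0, 0, 0, -5], [1, 0, 0, 0, -11], [0, 1, 0, 0, -7], [0, 0, 1, 0, -2], [0, 0, 0, 1, -2]]

The invariant factors of A (the non-unit diagonal entries of the Smith normal form of xI - A over ℚ[x]) are (x + 1)^2(x^3 + x + 5), each dividing the next. The characteristic polynomial is their product, (x + 1)^2(x^3 + x + 5).

The rational canonical form is the block-diagonal matrix of companion matrices C(f_i):
R = [[0, 0, 0, 0, -5], [1, 0, 0, 0, -11], [0, 1, 0, 0, -7], [0, 0, 1, 0, -2], [0, 0, 0, 1, -2]].

Note the characteristic polynomial does not split into linear factors over ℚ, so A has no Jordan form over ℚ; the rational canonical form exists over any field.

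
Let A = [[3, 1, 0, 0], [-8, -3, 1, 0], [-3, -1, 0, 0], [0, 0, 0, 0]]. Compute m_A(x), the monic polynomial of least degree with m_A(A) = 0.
The characteristic polynomial factors as x^4. The minimal polynomial is ∏(x - λ)^{k_λ} where k_λ is the size of the largest Jordan block at λ.

For λ = 0: rank(A) = 2, and the largest Jordan block has size 3 (the smallest k with rank(A^k) = rank(A^(k+1))).

So m_A(x) = x^3.

m_A(x) = x^3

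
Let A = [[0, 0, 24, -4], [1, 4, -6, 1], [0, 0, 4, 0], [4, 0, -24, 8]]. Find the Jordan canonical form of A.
J = [[4, 1, 0, 0], [0, 4, 0, 0], [0, 0, 4, 0], [0, 0, 0, 4]]

The characteristic polynomial is det(xI - A) = (x - 4)^4, so the eigenvalues are 4 (algebraic multiplicity 4).

For λ = 4: rank(A - 4I) = 1, rank((A - 4I)^2) = 0. The eigenspace has dimension 4 - 1 = 3, so there are 3 Jordan blocks; the rank sequence gives block sizes [2, 1, 1].

Assembling the blocks gives the Jordan form J above.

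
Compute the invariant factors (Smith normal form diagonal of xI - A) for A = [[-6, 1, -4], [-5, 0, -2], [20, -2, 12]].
(x - 4)(x - 1)^2

The Jordan structure of A has elementary divisors (x - 1)^2, (x - 4). Arranging the block sizes at each eigenvalue in decreasing order and taking row products gives the invariant factors.

Invariant factors (smallest first, each dividing the next): (x - 4)(x - 1)^2.

Check: the last factor (x - 4)(x - 1)^2 is the minimal polynomial, and the product (x - 4)(x - 1)^2 is the characteristic polynomial.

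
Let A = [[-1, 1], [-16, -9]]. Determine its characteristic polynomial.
xI - A = [[x + 1, -1], [16, x + 9]].

Expanding det(xI - A) along the first row:
det(xI - A) = + (x + 1)·det([[x + 9]]) - (-1)·det([[16]]).

Evaluating gives χ_A(x) = x^2 + 10x + 25 = (x + 5)^2.

χ_A(x) = (x + 5)^2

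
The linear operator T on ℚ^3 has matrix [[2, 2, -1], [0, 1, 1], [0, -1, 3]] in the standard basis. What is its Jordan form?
The characteristic polynomial is det(xI - A) = (x - 2)^3, so the eigenvalues are 2 (algebraic multiplicity 3).

For λ = 2: rank(A - 2I) = 2, rank((A - 2I)^2) = 1, rank((A - 2I)^3) = 0. The eigenspace has dimension 3 - 2 = 1, so there is 1 Jordan block; the rank sequence gives block sizes [3].

Assembling the blocks gives the Jordan form J above.

J = [[2, 1, 0], [0, 2, 1], [0, 0, 2]]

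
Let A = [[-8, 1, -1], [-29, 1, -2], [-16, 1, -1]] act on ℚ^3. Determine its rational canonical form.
R = [[0, 0, 8], [1, 0, -14], [0, 1, -8]]

The invariant factors of A (the non-unit diagonal entries of the Smith normal form of xI - A over ℚ[x]) are (x + 4)(x^2 + 4x - 2), each dividing the next. The characteristic polynomial is their product, (x + 4)(x^2 + 4x - 2).

The rational canonical form is the block-diagonal matrix of companion matrices C(f_i):
R = [[0, 0, 8], [1, 0, -14], [0, 1, -8]].

Note the characteristic polynomial does not split into linear factors over ℚ, so A has no Jordan form over ℚ; the rational canonical form exists over any field.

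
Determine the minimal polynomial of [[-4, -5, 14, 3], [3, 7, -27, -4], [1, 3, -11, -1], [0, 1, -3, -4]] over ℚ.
The characteristic polynomial factors as (x + 3)^4. The minimal polynomial is ∏(x - λ)^{k_λ} where k_λ is the size of the largest Jordan block at λ.

For λ = -3: rank(A + 3I) = 2, and the largest Jordan block has size 2 (the smallest k with rank((A + 3I)^k) = rank((A + 3I)^(k+1))).

So m_A(x) = (x + 3)^2.

m_A(x) = (x + 3)^2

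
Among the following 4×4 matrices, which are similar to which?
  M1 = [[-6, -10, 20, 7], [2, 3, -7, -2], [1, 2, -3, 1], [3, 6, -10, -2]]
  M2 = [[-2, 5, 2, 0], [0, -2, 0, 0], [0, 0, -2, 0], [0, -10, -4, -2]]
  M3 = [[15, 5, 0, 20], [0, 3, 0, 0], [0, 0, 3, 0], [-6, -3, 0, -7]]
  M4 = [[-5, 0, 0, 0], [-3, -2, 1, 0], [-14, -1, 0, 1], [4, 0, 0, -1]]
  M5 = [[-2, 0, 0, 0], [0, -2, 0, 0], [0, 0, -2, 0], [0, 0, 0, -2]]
4 classes: {M1, M4}, {M2}, {M3}, {M5}

Characteristic polynomials: χ_{M1} = (x + 1)^3(x + 5), χ_{M2} = (x + 2)^4, χ_{M3} = (x - 5)(x - 3)^3, χ_{M4} = (x + 1)^3(x + 5), χ_{M5} = (x + 2)^4.

{M1, M4}: invariant factors (x + 1)^3(x + 5).

{M2}: invariant factors x + 2, x + 2, (x + 2)^2.

{M3}: invariant factors x - 3, (x - 5)(x - 3)^2.

{M5}: invariant factors x + 2, x + 2, x + 2, x + 2.

Matrices are similar if and only if their invariant-factor lists agree; the partition into similarity classes is {M1, M4}, {M2}, {M3}, {M5}.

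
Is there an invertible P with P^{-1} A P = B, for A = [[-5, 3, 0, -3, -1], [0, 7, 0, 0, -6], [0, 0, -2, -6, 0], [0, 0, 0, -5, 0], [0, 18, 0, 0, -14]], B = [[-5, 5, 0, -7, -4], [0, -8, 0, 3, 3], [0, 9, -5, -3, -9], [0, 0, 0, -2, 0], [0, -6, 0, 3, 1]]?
Yes.

Two matrices over a field are similar if and only if they have the same invariant factors.

Both A and B have characteristic polynomial (x + 2)^2(x + 5)^3 and minimal polynomial (x + 2)(x + 5)^2. Computing further, both have invariant factors (x + 2)(x + 5), (x + 2)(x + 5)^2. Hence A and B are similar.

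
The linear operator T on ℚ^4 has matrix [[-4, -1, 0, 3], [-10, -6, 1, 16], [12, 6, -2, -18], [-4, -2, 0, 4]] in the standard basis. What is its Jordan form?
The characteristic polynomial is det(xI - A) = (x + 2)^4, so the eigenvalues are -2 (algebraic multiplicity 4).

For λ = -2: rank(A + 2I) = 2, rank((A + 2I)^2) = 1, rank((A + 2I)^3) = 0. The eigenspace has dimension 4 - 2 = 2, so there are 2 Jordan blocks; the rank sequence gives block sizes [3, 1].

Assembling the blocks gives the Jordan form J above.

J = [[-2, 1, 0, 0], [0, -2, 1, 0], [0, 0, -2, 0], [0, 0, 0, -2]]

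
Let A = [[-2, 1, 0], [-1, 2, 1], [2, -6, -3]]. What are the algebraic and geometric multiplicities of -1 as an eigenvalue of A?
algebraic multiplicity 3, geometric multiplicity 1

The characteristic polynomial is (x + 1)^3, so the factor x + 1 appears with exponent 3: the algebraic multiplicity is 3.

rank(A + I) = 2, so the eigenspace has dimension 3 - 2 = 1: the geometric multiplicity is 1.

Since 1 < 3, A is not diagonalizable.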